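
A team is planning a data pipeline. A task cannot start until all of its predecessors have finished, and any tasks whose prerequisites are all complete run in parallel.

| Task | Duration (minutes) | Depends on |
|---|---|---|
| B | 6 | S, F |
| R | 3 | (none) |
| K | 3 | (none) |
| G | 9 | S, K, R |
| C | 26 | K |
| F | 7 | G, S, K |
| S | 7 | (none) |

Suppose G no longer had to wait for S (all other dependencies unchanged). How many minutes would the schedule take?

29

Before: longest chain S→G→F→B = 7+9+7+6 = 29, finish 29.
Without S→G, G's earliest start moves from 7 to 3.
New critical path: K→C = 3+26 = 29 ⇒ 29 minutes.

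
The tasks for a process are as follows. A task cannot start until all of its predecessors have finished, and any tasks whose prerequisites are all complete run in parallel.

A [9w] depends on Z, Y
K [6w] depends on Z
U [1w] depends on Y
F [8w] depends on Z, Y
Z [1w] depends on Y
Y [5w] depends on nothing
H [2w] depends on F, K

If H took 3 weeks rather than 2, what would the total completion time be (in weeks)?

As given, the longest chain is Y→Z→F→H = 5+1+8+2 = 16, so the finish is 16 weeks.
H is on the critical path; changing it to 3 makes that path 17 weeks.
That remains the longest chain; total 17 weeks.

17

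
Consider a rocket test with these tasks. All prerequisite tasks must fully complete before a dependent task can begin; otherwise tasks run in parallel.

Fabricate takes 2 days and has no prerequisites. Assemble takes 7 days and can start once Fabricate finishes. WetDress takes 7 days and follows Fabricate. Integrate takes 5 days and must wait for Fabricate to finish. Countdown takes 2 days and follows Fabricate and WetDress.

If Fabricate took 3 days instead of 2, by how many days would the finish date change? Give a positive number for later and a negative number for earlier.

1

The binding path is Fabricate→WetDress→Countdown = 2+7+2 = 11; finish at 11 days.
Fabricate is on the critical path; changing it to 3 makes that path 12 days.
The critical path is still Fabricate→WetDress→Countdown; finish is now 12 days.
Change in finish: 12 − 11 = +1 days.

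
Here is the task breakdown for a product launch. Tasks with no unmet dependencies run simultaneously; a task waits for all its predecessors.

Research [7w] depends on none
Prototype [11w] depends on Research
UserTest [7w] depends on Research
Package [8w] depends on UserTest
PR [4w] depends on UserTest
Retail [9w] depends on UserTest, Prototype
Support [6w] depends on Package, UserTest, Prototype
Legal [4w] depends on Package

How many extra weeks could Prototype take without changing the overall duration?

1

Research→UserTest→Package→Support = 7+7+8+6 = 28 sets the makespan at 28 weeks.
Longest path through Prototype: 27 weeks (earliest finish 18, latest finish 19).
So Prototype can slip 19 − 18 = 1 week.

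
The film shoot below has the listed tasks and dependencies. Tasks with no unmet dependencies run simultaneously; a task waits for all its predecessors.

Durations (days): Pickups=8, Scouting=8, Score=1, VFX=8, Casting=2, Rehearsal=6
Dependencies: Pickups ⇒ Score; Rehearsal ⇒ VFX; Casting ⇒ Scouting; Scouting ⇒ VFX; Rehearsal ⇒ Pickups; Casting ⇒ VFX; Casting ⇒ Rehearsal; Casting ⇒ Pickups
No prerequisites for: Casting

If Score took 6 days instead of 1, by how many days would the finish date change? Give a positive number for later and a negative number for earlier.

The binding path is Casting→Scouting→VFX = 2+8+8 = 18; finish at 18 days.
Score has 1 day of float (longest path through it is 17).
The binding chain switches to Casting→Rehearsal→Pickups→Score = 2+6+8+6 = 22; finish 22 days.
Change in finish: 22 − 18 = +4 days.

4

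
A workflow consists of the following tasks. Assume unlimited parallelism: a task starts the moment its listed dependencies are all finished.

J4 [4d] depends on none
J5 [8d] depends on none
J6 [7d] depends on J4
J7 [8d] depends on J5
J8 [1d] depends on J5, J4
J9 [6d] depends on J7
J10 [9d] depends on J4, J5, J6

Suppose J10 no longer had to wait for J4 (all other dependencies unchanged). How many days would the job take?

22

Before: longest chain J5→J7→J9 = 8+8+6 = 22, finish 22.
Dropping J4→J10 doesn't change J10's earliest start (11); another predecessor still binds.
New critical path: J5→J7→J9 = 8+8+6 = 22 ⇒ 22 days.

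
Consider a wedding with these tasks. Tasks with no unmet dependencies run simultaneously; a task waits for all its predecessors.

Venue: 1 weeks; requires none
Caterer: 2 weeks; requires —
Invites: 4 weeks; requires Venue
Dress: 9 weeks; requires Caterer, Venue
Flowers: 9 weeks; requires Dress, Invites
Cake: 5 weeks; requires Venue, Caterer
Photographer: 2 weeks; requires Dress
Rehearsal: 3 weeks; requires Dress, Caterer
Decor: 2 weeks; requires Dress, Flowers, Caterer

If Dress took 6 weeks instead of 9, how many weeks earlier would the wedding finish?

Actual critical path: Caterer→Dress→Flowers→Decor = 2+9+9+2 = 22 ⇒ 22 weeks.
Dress is on the critical path; changing it to 6 makes that path 19 weeks.
That remains the longest chain; total 19 weeks.
Change in finish: 19 − 22 = -3 weeks.

3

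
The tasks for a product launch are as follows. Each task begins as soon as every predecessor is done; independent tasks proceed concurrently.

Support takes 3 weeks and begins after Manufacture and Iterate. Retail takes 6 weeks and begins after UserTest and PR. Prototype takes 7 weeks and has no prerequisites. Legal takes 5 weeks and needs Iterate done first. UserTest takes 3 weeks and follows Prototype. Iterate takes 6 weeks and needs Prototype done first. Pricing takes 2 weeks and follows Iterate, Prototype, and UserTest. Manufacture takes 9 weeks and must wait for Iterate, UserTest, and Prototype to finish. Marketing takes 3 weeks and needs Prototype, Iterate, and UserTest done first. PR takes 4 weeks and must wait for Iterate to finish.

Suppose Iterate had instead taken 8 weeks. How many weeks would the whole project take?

Baseline: Prototype→Iterate→Manufacture→Support = 7+6+9+3 = 25 → 25 weeks.
Iterate is on the critical path; changing it to 8 makes that path 27 weeks.
That remains the longest chain; total 27 weeks.

27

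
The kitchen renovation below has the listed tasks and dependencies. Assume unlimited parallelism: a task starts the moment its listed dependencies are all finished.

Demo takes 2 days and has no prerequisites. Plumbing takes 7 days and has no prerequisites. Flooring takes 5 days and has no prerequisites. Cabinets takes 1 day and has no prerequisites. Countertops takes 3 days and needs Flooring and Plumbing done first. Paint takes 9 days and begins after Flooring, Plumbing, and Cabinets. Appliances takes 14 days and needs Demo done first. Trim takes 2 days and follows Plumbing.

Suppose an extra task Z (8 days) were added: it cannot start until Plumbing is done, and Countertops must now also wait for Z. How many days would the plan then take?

18

Originally the plan takes 16 days.
With Z inserted, Countertops now waits for max(Flooring, Plumbing, Z).
New critical path: Plumbing→Z→Countertops = 7+8+3 = 18 ⇒ 18 days.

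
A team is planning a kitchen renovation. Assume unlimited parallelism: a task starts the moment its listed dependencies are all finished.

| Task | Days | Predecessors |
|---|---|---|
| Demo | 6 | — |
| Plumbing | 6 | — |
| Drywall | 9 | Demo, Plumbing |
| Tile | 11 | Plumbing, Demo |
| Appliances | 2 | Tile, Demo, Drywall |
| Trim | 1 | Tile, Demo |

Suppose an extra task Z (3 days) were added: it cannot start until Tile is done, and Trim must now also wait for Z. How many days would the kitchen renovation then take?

Originally the kitchen renovation takes 19 days.
With Z inserted, Trim now waits for max(Tile, Demo, Z).
New critical path: Demo→Tile→Z→Trim = 6+11+3+1 = 21 ⇒ 21 days.

21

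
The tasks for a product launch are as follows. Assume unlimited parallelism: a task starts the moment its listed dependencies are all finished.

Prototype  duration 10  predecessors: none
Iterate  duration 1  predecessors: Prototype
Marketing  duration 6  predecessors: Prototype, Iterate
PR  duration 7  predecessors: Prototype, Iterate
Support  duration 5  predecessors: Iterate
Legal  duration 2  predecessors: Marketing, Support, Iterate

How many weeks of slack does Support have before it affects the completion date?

1

Prototype→Iterate→Marketing→Legal = 10+1+6+2 = 19 sets the makespan at 19 weeks.
Longest path through Support: 18 weeks (earliest finish 16, latest finish 17).
Slack of Support = 12 − 11 = 1 week.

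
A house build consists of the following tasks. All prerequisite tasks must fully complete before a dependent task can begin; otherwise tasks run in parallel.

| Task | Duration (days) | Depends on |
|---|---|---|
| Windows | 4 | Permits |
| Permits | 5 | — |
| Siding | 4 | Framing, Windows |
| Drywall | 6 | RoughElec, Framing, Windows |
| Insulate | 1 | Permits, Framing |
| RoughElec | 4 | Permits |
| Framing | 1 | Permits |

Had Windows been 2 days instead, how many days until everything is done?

15

As given, the longest chain is Permits→Windows→Drywall = 5+4+6 = 15, so the finish is 15 days.
Windows is on the critical path; changing it to 2 makes that path 13 days.
Now Permits→RoughElec→Drywall = 5+4+6 = 15 is longest, so the finish becomes 15 days.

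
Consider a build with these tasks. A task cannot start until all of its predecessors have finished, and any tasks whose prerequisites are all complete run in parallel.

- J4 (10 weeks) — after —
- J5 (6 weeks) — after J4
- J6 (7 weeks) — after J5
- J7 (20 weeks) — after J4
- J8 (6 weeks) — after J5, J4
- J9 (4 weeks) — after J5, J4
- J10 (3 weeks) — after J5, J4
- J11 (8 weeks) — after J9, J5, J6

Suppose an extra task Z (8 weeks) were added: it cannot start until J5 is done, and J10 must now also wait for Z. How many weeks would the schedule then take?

Originally the schedule takes 31 weeks.
With Z inserted, J10 now waits for max(J5, J4, Z).
New critical path: J4→J5→J6→J11 = 10+6+7+8 = 31 ⇒ 31 weeks.

31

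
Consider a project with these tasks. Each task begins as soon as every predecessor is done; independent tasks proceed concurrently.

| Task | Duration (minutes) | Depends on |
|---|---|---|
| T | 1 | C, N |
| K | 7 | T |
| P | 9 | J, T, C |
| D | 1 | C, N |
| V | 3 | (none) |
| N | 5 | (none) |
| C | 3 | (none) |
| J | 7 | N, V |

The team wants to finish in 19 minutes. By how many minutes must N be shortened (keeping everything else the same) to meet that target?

Current finish: 21 minutes; target: 19.
N is on every critical path, so each minute cut from N cuts the finish by one (this holds down to a finish of 19).
Need 21 − 19 = 2 minutes off N → N becomes 3 minutes, finish becomes 19.

2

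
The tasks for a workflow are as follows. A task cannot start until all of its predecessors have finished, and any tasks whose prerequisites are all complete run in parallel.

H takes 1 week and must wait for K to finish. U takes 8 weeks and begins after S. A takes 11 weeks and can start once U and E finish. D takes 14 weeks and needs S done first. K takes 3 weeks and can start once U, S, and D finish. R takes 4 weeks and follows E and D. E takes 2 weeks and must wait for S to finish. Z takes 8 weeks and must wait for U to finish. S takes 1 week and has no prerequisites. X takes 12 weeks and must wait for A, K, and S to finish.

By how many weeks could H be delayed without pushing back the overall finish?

13

The longest chain is S→U→A→X = 1+8+11+12 = 32; overall finish 32 weeks.
Longest path through H: 19 weeks (earliest finish 19, latest finish 32).
Slack of H = 31 − 18 = 13 weeks.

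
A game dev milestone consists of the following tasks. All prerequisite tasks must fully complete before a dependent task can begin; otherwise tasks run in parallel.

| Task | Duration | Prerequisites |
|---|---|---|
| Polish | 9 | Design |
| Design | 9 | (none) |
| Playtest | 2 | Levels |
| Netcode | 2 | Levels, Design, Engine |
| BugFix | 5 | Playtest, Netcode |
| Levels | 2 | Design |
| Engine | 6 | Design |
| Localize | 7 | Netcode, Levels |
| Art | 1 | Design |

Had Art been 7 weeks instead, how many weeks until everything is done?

Baseline: Design→Engine→Netcode→Localize = 9+6+2+7 = 24 → 24 weeks.
Art has 14 weeks of float (longest path through it is 10).
That remains the longest chain; total 24 weeks.

24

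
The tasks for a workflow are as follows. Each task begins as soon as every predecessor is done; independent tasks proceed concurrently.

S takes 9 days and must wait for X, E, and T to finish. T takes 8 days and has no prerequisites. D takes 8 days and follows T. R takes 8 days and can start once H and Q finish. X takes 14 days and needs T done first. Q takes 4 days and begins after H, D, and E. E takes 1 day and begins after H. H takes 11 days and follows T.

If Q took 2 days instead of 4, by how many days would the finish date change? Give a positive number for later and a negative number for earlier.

Critical path before the change: T→H→E→Q→R = 8+11+1+4+8 = 32 giving 32 days.
Q lies on that path, so at 2 days the path becomes 30 days.
New critical path: T→X→S = 8+14+9 = 31 ⇒ 31 days.
Change in finish: 31 − 32 = -1 days.

-1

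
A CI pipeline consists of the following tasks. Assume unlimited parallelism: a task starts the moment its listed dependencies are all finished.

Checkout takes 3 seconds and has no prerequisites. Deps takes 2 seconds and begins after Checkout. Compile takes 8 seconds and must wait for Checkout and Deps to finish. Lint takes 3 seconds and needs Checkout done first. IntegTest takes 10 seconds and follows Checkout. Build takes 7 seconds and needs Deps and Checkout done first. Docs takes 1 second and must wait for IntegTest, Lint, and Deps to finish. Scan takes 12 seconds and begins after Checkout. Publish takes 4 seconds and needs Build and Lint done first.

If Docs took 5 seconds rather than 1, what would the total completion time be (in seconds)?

Baseline: Checkout→Deps→Build→Publish = 3+2+7+4 = 16 → 16 seconds.
Docs is off the critical path — its longest chain is 14 seconds, giving 2 of slack.
The binding chain switches to Checkout→IntegTest→Docs = 3+10+5 = 18; finish 18 seconds.

18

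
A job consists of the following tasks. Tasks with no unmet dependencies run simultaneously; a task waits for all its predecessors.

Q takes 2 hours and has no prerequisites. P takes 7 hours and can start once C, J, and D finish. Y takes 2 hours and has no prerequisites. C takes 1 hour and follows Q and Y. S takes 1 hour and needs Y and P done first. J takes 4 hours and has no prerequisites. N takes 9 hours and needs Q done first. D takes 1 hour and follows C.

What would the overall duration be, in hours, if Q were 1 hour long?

12

The binding path is Q→C→D→P→S = 2+1+1+7+1 = 12; finish at 12 hours.
Q is on the critical path; changing it to 1 makes that path 11 hours.
The binding chain switches to Y→C→D→P→S = 2+1+1+7+1 = 12; finish 12 hours.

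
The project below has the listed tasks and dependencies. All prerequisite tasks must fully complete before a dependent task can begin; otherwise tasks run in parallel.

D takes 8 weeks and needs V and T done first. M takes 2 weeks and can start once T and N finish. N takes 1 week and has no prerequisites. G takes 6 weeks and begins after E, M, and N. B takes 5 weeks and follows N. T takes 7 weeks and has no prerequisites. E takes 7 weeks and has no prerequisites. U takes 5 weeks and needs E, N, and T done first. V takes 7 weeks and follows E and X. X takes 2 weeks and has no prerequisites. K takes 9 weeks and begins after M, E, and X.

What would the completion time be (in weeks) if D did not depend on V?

Before: longest chain E→V→D = 7+7+8 = 22, finish 22.
Without V→D, D's earliest start moves from 14 to 7.
The longest chain is now T→M→K = 7+2+9 = 18, so the job takes 18 weeks.

18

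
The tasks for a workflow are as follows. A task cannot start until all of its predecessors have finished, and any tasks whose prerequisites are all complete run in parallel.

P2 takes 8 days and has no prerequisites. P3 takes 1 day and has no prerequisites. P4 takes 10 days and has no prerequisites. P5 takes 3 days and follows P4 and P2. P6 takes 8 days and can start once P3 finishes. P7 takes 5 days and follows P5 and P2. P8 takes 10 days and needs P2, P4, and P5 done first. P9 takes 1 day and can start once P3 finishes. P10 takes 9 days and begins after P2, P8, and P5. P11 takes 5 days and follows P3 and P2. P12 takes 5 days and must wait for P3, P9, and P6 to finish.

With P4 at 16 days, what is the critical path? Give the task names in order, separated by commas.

As given, the longest chain is P4→P5→P8→P10 = 10+3+10+9 = 32, so the finish is 32 days.
P4 is on the critical path; changing it to 16 makes that path 38 days.
That remains the longest chain; total 38 days.

P4, P5, P8, P10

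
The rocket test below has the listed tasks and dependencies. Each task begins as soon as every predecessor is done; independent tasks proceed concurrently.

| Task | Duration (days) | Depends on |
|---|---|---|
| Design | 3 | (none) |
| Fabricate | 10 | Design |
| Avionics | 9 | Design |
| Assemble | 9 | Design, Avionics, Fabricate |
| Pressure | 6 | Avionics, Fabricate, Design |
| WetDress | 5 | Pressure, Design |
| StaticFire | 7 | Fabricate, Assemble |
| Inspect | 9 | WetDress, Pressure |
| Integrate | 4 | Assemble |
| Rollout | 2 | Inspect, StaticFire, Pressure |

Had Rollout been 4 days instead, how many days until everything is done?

The binding path is Design→Fabricate→Pressure→WetDress→Inspect→Rollout = 3+10+6+5+9+2 = 35; finish at 35 days.
Since Rollout is critical, the +2 change carries straight to that chain (now 37 days).
No other chain overtakes it, so the finish is 37 days.

37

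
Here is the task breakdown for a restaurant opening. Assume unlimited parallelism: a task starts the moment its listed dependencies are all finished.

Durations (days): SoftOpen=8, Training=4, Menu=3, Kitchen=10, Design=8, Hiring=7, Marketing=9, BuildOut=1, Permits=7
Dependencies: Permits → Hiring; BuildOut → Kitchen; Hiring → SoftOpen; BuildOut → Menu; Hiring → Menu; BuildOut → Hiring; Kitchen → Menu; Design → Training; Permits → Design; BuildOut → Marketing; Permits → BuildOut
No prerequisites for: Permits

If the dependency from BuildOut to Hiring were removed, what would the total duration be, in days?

With the dependency in place, Permits→BuildOut→Hiring→SoftOpen = 7+1+7+8 = 23 sets the finish at 23 days.
Without BuildOut→Hiring, Hiring's earliest start moves from 8 to 7.
After: Permits→Hiring→SoftOpen = 7+7+8 = 22 → 22 days.

22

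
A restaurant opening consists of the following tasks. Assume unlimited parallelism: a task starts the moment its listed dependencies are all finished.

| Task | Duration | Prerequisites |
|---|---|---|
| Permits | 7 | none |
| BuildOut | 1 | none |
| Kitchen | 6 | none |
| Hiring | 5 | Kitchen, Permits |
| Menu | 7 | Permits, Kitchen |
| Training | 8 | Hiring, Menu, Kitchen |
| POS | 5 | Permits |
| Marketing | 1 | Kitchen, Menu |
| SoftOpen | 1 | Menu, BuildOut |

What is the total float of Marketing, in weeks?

Critical path: Permits→Menu→Training = 7+7+8 = 22, so the finish is 22 weeks.
Marketing finishes as early as 15 and must finish by 22.
So Marketing can slip 22 − 15 = 7 weeks.

7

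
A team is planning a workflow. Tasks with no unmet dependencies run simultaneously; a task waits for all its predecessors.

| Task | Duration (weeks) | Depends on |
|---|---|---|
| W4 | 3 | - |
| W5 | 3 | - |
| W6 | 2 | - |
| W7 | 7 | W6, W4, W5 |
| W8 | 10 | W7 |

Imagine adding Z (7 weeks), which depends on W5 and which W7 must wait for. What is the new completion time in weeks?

27

Originally the plan takes 20 weeks.
With Z inserted, W7 now waits for max(W6, W4, W5, Z).
New critical path: W5→Z→W7→W8 = 3+7+7+10 = 27 ⇒ 27 weeks.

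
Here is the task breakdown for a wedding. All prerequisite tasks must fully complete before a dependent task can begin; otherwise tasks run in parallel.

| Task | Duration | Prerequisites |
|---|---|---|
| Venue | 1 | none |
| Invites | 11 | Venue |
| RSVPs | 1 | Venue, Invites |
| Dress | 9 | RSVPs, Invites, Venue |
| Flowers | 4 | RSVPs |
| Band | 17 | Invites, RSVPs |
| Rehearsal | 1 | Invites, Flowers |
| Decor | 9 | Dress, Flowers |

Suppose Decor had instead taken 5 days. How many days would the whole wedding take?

The binding path is Venue→Invites→RSVPs→Dress→Decor = 1+11+1+9+9 = 31; finish at 31 days.
Decor is on the critical path; changing it to 5 makes that path 27 days.
New critical path: Venue→Invites→RSVPs→Band = 1+11+1+17 = 30 ⇒ 30 days.

30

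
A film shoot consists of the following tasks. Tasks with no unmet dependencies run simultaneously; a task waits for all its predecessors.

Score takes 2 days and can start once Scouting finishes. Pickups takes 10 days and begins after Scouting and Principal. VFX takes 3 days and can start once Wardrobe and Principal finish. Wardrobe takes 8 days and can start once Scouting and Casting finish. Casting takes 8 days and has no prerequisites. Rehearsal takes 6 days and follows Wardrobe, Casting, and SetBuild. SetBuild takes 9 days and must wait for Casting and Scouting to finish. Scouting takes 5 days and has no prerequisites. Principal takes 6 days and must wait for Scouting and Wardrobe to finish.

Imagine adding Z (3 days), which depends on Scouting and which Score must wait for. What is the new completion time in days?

32

Originally the project takes 32 days.
With Z inserted, Score now waits for max(Scouting, Z).
New critical path: Casting→Wardrobe→Principal→Pickups = 8+8+6+10 = 32 ⇒ 32 days.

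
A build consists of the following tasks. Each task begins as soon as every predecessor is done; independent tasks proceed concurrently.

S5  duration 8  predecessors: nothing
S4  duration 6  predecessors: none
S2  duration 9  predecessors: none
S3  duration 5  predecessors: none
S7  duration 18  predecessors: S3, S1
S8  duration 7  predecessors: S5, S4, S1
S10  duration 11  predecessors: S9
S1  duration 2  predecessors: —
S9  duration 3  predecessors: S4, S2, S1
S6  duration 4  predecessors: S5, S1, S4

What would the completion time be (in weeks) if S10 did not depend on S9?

Original critical path: S2→S9→S10 = 9+3+11 = 23 ⇒ 23 weeks.
Without S9→S10, S10's earliest start moves from 12 to 0.
After: S3→S7 = 5+18 = 23 → 23 weeks.

23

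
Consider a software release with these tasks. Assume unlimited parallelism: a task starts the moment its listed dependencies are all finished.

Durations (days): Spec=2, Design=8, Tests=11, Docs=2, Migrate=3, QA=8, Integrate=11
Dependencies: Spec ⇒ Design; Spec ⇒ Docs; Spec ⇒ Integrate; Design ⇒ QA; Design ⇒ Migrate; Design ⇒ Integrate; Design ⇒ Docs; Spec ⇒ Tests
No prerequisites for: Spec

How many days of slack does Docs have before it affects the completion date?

The longest chain is Spec→Design→Integrate = 2+8+11 = 21; overall finish 21 days.
Longest path through Docs: 12 days (earliest finish 12, latest finish 21).
Float = 21 − 12 = 9.

9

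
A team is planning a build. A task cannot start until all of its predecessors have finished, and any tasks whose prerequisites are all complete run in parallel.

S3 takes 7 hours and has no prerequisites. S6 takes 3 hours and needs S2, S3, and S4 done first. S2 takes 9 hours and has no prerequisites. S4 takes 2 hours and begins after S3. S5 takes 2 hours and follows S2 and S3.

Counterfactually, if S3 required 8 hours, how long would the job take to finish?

Baseline: S3→S4→S6 = 7+2+3 = 12 → 12 hours.
Since S3 is critical, the +1 change carries straight to that chain (now 13 hours).
That remains the longest chain; total 13 hours.

13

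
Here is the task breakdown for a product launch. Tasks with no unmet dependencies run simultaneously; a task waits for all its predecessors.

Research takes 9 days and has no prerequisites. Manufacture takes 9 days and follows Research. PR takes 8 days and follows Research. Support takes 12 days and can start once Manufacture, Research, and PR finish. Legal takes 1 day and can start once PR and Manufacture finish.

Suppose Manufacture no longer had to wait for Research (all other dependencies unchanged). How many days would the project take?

29

Before: longest chain Research→Manufacture→Support = 9+9+12 = 30, finish 30.
Without Research→Manufacture, Manufacture's earliest start moves from 9 to 0.
New critical path: Research→PR→Support = 9+8+12 = 29 ⇒ 29 days.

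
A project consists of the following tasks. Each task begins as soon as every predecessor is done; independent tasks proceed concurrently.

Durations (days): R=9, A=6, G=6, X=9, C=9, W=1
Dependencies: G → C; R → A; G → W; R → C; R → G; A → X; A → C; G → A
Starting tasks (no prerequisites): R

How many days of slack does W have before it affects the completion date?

14

Critical path: R→G→A→X = 9+6+6+9 = 30, so the finish is 30 days.
The longest chain containing W totals 16 days.
Float = 30 − 16 = 14.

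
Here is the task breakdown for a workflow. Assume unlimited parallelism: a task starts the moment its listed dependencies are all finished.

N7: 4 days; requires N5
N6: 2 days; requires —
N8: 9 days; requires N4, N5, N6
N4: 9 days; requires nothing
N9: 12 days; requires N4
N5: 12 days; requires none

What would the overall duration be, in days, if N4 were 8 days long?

21

As given, the longest chain is N4→N9 = 9+12 = 21, so the finish is 21 days.
N4 lies on that path, so at 8 days the path becomes 20 days.
Now N5→N8 = 12+9 = 21 is longest, so the finish becomes 21 days.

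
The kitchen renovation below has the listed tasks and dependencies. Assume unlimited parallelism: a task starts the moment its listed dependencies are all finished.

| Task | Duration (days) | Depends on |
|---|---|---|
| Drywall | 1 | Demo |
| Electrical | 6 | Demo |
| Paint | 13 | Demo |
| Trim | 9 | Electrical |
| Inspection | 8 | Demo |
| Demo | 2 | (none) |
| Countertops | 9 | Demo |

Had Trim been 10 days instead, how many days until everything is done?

Baseline: Demo→Electrical→Trim = 2+6+9 = 17 → 17 days.
Trim is on the critical path; changing it to 10 makes that path 18 days.
The critical path is still Demo→Electrical→Trim; finish is now 18 days.

18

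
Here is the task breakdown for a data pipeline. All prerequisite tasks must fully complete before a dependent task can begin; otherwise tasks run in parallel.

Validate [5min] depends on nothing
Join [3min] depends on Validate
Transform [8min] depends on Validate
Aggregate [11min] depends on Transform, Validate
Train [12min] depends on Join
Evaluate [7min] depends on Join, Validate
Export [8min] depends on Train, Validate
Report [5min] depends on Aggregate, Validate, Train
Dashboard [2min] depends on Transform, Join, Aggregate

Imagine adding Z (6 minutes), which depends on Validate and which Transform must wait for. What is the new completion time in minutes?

Originally the job takes 29 minutes.
With Z inserted, Transform now waits for max(Validate, Z).
New critical path: Validate→Z→Transform→Aggregate→Report = 5+6+8+11+5 = 35 ⇒ 35 minutes.

35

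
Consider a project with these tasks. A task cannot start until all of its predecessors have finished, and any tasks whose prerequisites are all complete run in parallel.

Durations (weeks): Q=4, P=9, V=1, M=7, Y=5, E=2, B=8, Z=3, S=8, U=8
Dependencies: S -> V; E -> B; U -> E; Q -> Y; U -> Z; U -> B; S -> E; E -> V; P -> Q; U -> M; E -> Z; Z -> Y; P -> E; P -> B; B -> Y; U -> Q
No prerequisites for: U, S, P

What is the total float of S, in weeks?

1

Critical path: P→E→B→Y = 9+2+8+5 = 24, so the finish is 24 weeks.
S finishes as early as 8 and must finish by 9.
Float = 24 − 23 = 1.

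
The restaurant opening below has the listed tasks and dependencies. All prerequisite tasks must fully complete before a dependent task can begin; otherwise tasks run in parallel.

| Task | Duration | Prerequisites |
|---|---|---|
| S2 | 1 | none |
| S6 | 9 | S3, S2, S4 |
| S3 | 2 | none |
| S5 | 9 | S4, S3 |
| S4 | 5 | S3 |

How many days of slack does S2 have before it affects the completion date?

6

The longest chain is S3→S4→S5 = 2+5+9 = 16; overall finish 16 days.
S2 finishes as early as 1 and must finish by 7.
So S2 can slip 7 − 1 = 6 days.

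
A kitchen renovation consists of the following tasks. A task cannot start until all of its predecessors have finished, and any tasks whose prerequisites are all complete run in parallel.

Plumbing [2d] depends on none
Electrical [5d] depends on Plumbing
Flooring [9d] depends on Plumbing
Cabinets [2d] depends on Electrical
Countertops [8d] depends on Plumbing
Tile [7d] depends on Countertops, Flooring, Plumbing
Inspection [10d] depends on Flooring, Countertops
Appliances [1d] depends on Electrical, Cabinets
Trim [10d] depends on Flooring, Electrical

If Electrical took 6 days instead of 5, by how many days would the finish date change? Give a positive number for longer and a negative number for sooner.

0

Actual critical path: Plumbing→Flooring→Inspection = 2+9+10 = 21 ⇒ 21 days.
Electrical is off the critical path — its longest chain is 17 days, giving 4 of slack.
No other chain overtakes it, so the finish is 21 days.
Change in finish: 21 − 21 = +0 days.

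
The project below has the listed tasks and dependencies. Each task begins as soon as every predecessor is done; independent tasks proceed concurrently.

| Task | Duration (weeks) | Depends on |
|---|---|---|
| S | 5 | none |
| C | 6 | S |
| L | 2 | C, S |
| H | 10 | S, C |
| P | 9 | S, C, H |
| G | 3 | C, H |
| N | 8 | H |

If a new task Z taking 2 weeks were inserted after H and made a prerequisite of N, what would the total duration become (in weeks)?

31

Originally the schedule takes 30 weeks.
With Z inserted, N now waits for max(H, Z).
New critical path: S→C→H→Z→N = 5+6+10+2+8 = 31 ⇒ 31 weeks.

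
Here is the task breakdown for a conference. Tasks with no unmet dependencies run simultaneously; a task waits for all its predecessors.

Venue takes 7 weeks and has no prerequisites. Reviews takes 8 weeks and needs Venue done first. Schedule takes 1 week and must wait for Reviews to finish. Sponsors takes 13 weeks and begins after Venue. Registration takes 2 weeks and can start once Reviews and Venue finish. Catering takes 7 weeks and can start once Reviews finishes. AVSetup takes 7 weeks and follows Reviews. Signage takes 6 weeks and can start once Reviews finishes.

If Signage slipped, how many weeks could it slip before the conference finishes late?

1

Critical path: Venue→Reviews→Catering = 7+8+7 = 22, so the finish is 22 weeks.
Longest path through Signage: 21 weeks (earliest finish 21, latest finish 22).
So Signage can slip 22 − 21 = 1 week.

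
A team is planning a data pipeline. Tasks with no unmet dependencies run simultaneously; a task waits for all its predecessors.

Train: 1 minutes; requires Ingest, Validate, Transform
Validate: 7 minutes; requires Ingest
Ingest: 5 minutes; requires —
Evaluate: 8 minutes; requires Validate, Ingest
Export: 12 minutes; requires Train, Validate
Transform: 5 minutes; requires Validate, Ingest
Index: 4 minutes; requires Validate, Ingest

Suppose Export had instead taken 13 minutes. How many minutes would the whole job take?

Critical path before the change: Ingest→Validate→Transform→Train→Export = 5+7+5+1+12 = 30 giving 30 minutes.
Export is on the critical path; changing it to 13 makes that path 31 minutes.
That remains the longest chain; total 31 minutes.

31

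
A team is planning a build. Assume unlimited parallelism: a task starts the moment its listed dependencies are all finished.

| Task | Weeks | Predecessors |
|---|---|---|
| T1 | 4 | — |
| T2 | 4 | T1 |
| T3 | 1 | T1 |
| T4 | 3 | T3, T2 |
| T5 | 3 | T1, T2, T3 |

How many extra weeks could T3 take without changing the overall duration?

The longest chain is T1→T2→T4 = 4+4+3 = 11; overall finish 11 weeks.
Longest path through T3: 8 weeks (earliest finish 5, latest finish 8).
Slack of T3 = 7 − 4 = 3 weeks.

3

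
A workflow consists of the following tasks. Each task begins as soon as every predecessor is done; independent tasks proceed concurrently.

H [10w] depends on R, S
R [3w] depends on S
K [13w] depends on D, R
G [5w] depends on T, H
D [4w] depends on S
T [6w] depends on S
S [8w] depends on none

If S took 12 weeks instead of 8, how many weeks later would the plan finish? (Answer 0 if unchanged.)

4

Actual critical path: S→R→H→G = 8+3+10+5 = 26 ⇒ 26 weeks.
Since S is critical, the +4 change carries straight to that chain (now 30 weeks).
No other chain overtakes it, so the finish is 30 weeks.
Change in finish: 30 − 26 = +4 weeks.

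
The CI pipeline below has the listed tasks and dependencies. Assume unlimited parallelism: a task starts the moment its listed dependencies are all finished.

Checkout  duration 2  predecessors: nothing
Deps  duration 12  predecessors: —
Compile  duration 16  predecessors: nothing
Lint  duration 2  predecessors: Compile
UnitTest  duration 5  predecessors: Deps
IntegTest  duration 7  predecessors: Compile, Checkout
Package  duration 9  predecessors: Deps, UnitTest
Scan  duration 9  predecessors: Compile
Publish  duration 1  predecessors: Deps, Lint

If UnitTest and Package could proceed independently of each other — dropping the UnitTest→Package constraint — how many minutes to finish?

With the dependency in place, Deps→UnitTest→Package = 12+5+9 = 26 sets the finish at 26 minutes.
Without UnitTest→Package, Package's earliest start moves from 17 to 12.
After: Compile→Scan = 16+9 = 25 → 25 minutes.

25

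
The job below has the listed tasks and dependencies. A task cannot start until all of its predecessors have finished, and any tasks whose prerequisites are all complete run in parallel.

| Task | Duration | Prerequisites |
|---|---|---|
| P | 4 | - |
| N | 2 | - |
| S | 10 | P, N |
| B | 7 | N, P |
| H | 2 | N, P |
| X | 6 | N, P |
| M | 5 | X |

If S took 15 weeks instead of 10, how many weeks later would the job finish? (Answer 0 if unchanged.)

4

The binding path is P→X→M = 4+6+5 = 15; finish at 15 weeks.
S has 1 week of float (longest path through it is 14).
New critical path: P→S = 4+15 = 19 ⇒ 19 weeks.
Change in finish: 19 − 15 = +4 weeks.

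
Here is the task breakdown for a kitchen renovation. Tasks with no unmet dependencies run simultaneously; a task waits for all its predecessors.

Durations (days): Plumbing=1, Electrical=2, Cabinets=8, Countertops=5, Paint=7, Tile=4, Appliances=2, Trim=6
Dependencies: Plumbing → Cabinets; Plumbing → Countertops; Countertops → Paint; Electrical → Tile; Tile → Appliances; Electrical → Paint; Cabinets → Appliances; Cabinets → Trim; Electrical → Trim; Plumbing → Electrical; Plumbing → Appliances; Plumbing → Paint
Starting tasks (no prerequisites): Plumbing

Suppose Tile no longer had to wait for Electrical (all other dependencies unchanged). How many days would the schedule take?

Original critical path: Plumbing→Cabinets→Trim = 1+8+6 = 15 ⇒ 15 days.
Without Electrical→Tile, Tile's earliest start moves from 3 to 0.
The longest chain is now Plumbing→Cabinets→Trim = 1+8+6 = 15, so the schedule takes 15 days.

15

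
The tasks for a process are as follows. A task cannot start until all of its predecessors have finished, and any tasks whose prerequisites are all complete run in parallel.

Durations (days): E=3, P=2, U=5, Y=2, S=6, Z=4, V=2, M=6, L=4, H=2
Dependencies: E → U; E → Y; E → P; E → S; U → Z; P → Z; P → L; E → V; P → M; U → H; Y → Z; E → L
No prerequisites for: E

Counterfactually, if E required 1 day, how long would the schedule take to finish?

10

Actual critical path: E→U→Z = 3+5+4 = 12 ⇒ 12 days.
E lies on that path, so at 1 day the path becomes 10 days.
That remains the longest chain; total 10 days.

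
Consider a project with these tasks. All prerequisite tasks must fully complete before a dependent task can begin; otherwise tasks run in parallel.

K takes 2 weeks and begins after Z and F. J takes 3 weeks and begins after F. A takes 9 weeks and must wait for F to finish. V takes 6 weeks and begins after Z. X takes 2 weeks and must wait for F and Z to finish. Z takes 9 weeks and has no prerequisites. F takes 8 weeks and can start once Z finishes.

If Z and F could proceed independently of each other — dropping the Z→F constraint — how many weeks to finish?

17

With the dependency in place, Z→F→A = 9+8+9 = 26 sets the finish at 26 weeks.
Without Z→F, F's earliest start moves from 9 to 0.
The longest chain is now F→A = 8+9 = 17, so the project takes 17 weeks.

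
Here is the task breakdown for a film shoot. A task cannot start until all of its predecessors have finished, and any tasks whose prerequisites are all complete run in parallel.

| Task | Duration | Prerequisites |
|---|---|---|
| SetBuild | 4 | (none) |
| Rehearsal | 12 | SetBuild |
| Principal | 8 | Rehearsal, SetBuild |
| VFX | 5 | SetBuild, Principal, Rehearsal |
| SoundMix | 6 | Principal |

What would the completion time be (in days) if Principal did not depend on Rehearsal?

21

Original critical path: SetBuild→Rehearsal→Principal→SoundMix = 4+12+8+6 = 30 ⇒ 30 days.
Without Rehearsal→Principal, Principal's earliest start moves from 16 to 4.
New critical path: SetBuild→Rehearsal→VFX = 4+12+5 = 21 ⇒ 21 days.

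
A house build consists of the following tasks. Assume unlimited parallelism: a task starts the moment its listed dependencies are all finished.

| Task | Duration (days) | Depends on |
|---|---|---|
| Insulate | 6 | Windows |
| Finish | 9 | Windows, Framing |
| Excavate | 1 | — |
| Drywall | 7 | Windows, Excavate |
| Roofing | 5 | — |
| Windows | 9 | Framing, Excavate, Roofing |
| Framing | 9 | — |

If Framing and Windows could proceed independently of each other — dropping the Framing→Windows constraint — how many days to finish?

23

Original critical path: Framing→Windows→Finish = 9+9+9 = 27 ⇒ 27 days.
Without Framing→Windows, Windows's earliest start moves from 9 to 5.
New critical path: Roofing→Windows→Finish = 5+9+9 = 23 ⇒ 23 days.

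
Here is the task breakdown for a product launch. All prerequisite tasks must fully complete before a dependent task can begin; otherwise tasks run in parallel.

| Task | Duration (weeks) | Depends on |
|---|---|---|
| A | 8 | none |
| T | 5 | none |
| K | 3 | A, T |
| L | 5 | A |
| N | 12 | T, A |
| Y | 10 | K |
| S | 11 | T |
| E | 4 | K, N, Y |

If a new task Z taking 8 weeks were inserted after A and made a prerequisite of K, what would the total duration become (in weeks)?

33

Originally the plan takes 25 weeks.
With Z inserted, K now waits for max(A, T, Z).
New critical path: A→Z→K→Y→E = 8+8+3+10+4 = 33 ⇒ 33 weeks.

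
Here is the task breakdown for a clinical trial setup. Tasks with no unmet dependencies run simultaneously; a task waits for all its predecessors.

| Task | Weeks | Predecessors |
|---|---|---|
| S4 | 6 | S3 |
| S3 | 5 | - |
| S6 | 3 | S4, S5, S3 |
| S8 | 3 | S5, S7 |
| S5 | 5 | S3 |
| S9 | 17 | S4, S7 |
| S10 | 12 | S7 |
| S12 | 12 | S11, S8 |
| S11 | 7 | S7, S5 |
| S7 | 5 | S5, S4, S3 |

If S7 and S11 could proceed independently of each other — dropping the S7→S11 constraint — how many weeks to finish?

Original critical path: S3→S4→S7→S11→S12 = 5+6+5+7+12 = 35 ⇒ 35 weeks.
Without S7→S11, S11's earliest start moves from 16 to 10.
The longest chain is now S3→S4→S7→S9 = 5+6+5+17 = 33, so the job takes 33 weeks.

33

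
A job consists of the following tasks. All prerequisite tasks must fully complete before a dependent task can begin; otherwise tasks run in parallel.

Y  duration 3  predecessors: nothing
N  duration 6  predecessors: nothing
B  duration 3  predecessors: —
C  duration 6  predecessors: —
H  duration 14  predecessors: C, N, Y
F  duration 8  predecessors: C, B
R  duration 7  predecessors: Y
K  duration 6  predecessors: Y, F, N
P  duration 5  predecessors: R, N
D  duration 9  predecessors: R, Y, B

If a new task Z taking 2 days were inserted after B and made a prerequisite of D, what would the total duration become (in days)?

20

Originally the schedule takes 20 days.
With Z inserted, D now waits for max(R, Y, B, Z).
New critical path: N→H = 6+14 = 20 ⇒ 20 days.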